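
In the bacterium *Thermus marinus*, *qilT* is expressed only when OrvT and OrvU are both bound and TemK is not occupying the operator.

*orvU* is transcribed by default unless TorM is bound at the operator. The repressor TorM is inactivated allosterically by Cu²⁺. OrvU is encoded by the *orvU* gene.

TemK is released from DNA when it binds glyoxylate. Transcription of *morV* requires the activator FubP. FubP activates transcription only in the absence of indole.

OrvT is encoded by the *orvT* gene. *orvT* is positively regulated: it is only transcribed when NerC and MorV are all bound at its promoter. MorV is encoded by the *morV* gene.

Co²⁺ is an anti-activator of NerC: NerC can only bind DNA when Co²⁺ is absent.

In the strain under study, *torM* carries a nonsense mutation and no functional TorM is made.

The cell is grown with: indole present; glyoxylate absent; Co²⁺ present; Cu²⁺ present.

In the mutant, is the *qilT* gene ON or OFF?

OFF

Co²⁺ is present, so NerC is inactive.
Indole is present, so FubP is inactive.
Required activator FubP is absent, so *morV* is not transcribed.
So MorV is not produced.
Required activator NerC is absent, so *orvT* is not transcribed.
So OrvT is not produced.
TorM is non-functional in this strain, so it has no effect.
With no repressor bound, *orvU* is transcribed.
So OrvU is produced and active.
Glyoxylate is absent, so TemK is active.
With repressor TemK bound, *qilT* is not transcribed.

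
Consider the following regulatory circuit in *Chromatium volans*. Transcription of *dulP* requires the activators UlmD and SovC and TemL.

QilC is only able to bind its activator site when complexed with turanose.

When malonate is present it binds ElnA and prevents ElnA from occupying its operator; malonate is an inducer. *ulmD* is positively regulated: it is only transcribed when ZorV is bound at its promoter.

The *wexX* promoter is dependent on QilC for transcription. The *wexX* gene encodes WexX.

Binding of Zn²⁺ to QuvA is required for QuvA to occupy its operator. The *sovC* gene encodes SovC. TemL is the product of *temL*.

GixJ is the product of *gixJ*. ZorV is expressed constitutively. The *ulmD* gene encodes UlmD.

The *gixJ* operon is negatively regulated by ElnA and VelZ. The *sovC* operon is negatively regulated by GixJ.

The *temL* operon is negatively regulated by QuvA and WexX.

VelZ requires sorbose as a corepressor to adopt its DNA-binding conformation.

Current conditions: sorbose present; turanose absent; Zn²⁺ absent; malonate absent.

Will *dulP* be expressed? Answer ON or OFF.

ON

ZorV is produced constitutively and is active.
No repressor is bound and ZorV is active, so *ulmD* is transcribed.
So UlmD is produced and active.
Malonate is absent, so ElnA is active.
Sorbose is present, so VelZ is active.
With repressor ElnA bound, *gixJ* is not transcribed.
So GixJ is not produced.
With no repressor bound, *sovC* is transcribed.
So SovC is produced and active.
Zn²⁺ is absent, so QuvA is inactive.
Turanose is absent, so QilC is inactive.
Required activator QilC is absent, so *wexX* is not transcribed.
So WexX is not produced.
With no repressor bound, *temL* is transcribed.
So TemL is produced and active.
No repressor is bound and UlmD and SovC and TemL are active, so *dulP* is transcribed.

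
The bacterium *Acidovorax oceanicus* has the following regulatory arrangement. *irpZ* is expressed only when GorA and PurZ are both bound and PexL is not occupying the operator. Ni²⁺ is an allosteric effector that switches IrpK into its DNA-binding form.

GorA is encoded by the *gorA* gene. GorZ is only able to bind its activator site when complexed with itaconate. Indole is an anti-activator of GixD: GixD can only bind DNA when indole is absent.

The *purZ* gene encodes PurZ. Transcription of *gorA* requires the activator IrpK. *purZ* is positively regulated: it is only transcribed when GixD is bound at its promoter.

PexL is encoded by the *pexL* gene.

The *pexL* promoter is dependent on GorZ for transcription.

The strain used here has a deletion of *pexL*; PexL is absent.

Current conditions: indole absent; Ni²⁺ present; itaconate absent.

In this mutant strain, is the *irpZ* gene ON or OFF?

Ni²⁺ is present, so IrpK is active.
No repressor is bound and IrpK is active, so *gorA* is transcribed.
So GorA is produced and active.
PexL is non-functional in this strain, so it has no effect.
Indole is absent, so GixD is active.
No repressor is bound and GixD is active, so *purZ* is transcribed.
So PurZ is produced and active.
No repressor is bound and GorA and PurZ are active, so *irpZ* is transcribed.

ON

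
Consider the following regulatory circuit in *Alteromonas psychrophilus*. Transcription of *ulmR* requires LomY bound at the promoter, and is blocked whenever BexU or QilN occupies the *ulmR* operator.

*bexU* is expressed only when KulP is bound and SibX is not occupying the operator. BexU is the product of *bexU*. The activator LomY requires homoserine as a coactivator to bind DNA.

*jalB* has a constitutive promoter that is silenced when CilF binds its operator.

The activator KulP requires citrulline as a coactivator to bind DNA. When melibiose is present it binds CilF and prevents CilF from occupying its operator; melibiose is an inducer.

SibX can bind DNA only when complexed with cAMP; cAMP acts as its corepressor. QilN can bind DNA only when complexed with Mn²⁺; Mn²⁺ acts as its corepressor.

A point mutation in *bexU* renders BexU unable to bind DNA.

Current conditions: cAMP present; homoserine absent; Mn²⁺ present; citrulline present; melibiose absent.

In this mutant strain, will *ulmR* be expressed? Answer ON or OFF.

Homoserine is absent, so LomY is inactive.
BexU is non-functional in this strain, so it has no effect.
Mn²⁺ is present, so QilN is active.
With repressor QilN bound, *ulmR* is not transcribed.

OFF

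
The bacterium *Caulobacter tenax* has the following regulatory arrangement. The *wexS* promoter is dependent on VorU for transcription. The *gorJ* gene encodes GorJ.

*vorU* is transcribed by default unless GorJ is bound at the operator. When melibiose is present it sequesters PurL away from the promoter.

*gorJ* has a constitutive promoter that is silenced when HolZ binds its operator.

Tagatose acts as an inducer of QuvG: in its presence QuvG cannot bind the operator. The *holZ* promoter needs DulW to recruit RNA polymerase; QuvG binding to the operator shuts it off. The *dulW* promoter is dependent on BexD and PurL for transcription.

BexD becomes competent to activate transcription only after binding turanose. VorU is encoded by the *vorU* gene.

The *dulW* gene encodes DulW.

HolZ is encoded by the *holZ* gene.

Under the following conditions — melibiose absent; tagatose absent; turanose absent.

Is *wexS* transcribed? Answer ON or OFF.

Turanose is absent, so BexD is inactive.
Melibiose is absent, so PurL is active.
Required activator BexD is absent, so *dulW* is not transcribed.
So DulW is not produced.
Tagatose is absent, so QuvG is active.
With repressor QuvG bound, *holZ* is not transcribed.
So HolZ is not produced.
With no repressor bound, *gorJ* is transcribed.
So GorJ is produced and active.
With repressor GorJ bound, *vorU* is not transcribed.
So VorU is not produced.
Required activator VorU is absent, so *wexS* is not transcribed.

OFF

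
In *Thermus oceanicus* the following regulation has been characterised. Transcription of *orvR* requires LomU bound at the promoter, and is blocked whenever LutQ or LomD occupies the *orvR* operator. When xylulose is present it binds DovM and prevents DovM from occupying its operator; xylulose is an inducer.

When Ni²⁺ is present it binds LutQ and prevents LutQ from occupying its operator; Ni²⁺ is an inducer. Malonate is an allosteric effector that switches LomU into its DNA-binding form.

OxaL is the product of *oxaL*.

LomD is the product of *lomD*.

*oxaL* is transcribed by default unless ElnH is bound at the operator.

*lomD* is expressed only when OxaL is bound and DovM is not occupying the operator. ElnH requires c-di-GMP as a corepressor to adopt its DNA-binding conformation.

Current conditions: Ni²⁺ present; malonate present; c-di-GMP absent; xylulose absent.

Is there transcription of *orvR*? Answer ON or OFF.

ON

Malonate is present, so LomU is active.
Ni²⁺ is present, so LutQ is inactive.
c-di-GMP is absent, so ElnH is inactive.
With no repressor bound, *oxaL* is transcribed.
So OxaL is produced and active.
Xylulose is absent, so DovM is active.
With repressor DovM bound, *lomD* is not transcribed.
So LomD is not produced.
No repressor is bound and LomU is active, so *orvR* is transcribed.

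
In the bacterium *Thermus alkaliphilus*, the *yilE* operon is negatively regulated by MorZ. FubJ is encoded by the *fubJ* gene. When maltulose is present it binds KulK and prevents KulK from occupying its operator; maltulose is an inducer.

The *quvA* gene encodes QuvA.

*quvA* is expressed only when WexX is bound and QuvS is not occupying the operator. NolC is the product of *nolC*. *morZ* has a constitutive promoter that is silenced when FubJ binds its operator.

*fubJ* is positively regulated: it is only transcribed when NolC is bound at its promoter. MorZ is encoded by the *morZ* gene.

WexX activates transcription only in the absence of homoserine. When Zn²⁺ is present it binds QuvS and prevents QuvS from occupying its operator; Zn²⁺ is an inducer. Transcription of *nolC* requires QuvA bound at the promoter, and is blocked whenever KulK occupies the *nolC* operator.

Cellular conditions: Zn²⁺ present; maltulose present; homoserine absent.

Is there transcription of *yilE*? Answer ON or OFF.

Zn²⁺ is present, so QuvS is inactive.
Homoserine is absent, so WexX is active.
No repressor is bound and WexX is active, so *quvA* is transcribed.
So QuvA is produced and active.
Maltulose is present, so KulK is inactive.
No repressor is bound and QuvA is active, so *nolC* is transcribed.
So NolC is produced and active.
No repressor is bound and NolC is active, so *fubJ* is transcribed.
So FubJ is produced and active.
With repressor FubJ bound, *morZ* is not transcribed.
So MorZ is not produced.
With no repressor bound, *yilE* is transcribed.

ON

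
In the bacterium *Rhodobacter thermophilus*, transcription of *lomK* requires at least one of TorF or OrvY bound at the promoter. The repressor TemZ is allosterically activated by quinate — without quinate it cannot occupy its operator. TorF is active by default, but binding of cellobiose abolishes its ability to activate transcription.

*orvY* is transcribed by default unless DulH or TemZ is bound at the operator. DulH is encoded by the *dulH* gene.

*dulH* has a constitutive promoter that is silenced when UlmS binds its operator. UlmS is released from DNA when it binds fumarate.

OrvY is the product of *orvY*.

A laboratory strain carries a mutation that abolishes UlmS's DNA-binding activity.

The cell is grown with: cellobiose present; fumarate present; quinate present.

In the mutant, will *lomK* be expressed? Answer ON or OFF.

Cellobiose is present, so TorF is inactive.
UlmS is non-functional in this strain, so it has no effect.
With no repressor bound, *dulH* is transcribed.
So DulH is produced and active.
Quinate is present, so TemZ is active.
With repressor DulH bound, *orvY* is not transcribed.
So OrvY is not produced.
No activator is available at the *lomK* promoter, so *lomK* is not transcribed.

OFF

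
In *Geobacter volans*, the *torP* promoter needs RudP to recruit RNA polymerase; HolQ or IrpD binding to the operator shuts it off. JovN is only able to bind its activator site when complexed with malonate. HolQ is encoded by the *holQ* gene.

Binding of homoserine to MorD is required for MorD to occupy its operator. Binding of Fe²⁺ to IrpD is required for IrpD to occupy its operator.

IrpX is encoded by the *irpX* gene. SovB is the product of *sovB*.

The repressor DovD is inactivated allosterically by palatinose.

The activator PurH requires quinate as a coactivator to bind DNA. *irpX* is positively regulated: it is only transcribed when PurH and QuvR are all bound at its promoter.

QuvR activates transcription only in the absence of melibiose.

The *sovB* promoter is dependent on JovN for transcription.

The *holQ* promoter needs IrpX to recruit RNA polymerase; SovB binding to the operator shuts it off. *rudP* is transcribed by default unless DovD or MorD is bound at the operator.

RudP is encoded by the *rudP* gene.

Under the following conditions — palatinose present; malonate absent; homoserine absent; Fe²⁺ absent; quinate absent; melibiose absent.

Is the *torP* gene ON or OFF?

ON

Malonate is absent, so JovN is inactive.
Required activator JovN is absent, so *sovB* is not transcribed.
So SovB is not produced.
Quinate is absent, so PurH is inactive.
Melibiose is absent, so QuvR is active.
Required activator PurH is absent, so *irpX* is not transcribed.
So IrpX is not produced.
Required activator IrpX is absent, so *holQ* is not transcribed.
So HolQ is not produced.
Fe²⁺ is absent, so IrpD is inactive.
Palatinose is present, so DovD is inactive.
Homoserine is absent, so MorD is inactive.
With no repressor bound, *rudP* is transcribed.
So RudP is produced and active.
No repressor is bound and RudP is active, so *torP* is transcribed.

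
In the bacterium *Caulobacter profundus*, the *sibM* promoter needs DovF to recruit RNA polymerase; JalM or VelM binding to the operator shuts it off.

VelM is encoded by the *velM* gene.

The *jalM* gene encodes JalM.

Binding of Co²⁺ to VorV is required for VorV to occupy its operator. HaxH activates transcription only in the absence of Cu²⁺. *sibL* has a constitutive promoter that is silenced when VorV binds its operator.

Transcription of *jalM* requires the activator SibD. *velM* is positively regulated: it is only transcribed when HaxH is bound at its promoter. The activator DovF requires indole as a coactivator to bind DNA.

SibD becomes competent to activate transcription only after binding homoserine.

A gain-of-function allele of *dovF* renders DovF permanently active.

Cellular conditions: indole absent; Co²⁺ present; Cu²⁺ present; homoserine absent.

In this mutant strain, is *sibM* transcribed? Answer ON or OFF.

ON

Homoserine is absent, so SibD is inactive.
Required activator SibD is absent, so *jalM* is not transcribed.
So JalM is not produced.
Cu²⁺ is present, so HaxH is inactive.
Required activator HaxH is absent, so *velM* is not transcribed.
So VelM is not produced.
DovF is constitutively active in this strain.
No repressor is bound and DovF is active, so *sibM* is transcribed.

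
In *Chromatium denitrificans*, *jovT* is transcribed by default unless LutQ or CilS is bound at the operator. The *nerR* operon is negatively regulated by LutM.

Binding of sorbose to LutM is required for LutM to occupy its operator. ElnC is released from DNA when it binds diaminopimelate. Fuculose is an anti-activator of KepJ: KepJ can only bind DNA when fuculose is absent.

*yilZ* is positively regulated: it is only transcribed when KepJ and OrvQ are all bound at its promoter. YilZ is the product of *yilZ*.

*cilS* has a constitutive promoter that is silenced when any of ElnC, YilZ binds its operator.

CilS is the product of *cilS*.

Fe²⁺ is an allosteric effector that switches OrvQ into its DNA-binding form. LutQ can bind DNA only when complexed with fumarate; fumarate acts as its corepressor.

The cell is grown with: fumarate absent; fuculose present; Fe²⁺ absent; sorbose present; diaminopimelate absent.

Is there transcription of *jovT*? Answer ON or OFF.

Fumarate is absent, so LutQ is inactive.
Diaminopimelate is absent, so ElnC is active.
Fuculose is present, so KepJ is inactive.
Fe²⁺ is absent, so OrvQ is inactive.
Required activator KepJ is absent, so *yilZ* is not transcribed.
So YilZ is not produced.
With repressor ElnC bound, *cilS* is not transcribed.
So CilS is not produced.
With no repressor bound, *jovT* is transcribed.

ON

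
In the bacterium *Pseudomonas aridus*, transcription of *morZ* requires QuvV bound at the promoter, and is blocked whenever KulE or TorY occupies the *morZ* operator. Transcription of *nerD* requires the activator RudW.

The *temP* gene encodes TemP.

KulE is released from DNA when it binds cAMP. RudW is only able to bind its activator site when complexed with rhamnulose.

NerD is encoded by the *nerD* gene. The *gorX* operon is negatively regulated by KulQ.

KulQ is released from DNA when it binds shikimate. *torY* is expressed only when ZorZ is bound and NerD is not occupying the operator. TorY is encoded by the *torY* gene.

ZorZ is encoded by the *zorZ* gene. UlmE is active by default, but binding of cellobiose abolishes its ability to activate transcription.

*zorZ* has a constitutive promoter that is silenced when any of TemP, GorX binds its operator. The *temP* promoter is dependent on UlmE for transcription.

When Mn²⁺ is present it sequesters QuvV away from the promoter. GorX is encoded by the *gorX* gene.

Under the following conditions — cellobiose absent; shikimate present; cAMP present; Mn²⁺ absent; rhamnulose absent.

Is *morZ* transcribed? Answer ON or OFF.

cAMP is present, so KulE is inactive.
Mn²⁺ is absent, so QuvV is active.
Cellobiose is absent, so UlmE is active.
No repressor is bound and UlmE is active, so *temP* is transcribed.
So TemP is produced and active.
Shikimate is present, so KulQ is inactive.
With no repressor bound, *gorX* is transcribed.
So GorX is produced and active.
With repressor TemP bound, *zorZ* is not transcribed.
So ZorZ is not produced.
Rhamnulose is absent, so RudW is inactive.
Required activator RudW is absent, so *nerD* is not transcribed.
So NerD is not produced.
Required activator ZorZ is absent, so *torY* is not transcribed.
So TorY is not produced.
No repressor is bound and QuvV is active, so *morZ* is transcribed.

ON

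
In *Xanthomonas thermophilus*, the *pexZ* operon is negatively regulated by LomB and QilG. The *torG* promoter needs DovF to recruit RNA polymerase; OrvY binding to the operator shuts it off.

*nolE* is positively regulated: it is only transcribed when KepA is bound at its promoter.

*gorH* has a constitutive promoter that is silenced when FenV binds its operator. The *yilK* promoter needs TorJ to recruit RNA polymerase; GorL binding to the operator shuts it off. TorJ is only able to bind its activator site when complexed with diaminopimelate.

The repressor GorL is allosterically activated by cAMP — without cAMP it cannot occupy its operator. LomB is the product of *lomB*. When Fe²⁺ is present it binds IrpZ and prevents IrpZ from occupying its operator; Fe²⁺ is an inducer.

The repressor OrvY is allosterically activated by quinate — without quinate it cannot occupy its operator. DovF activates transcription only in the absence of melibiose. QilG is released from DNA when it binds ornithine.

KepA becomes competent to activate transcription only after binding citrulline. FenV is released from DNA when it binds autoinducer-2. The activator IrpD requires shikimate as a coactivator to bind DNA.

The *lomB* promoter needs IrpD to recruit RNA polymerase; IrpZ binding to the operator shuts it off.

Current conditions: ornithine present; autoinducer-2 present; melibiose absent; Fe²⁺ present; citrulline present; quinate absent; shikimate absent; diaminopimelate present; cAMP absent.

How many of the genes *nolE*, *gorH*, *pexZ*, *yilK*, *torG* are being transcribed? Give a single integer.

5

Citrulline is present, so KepA is active.
No repressor is bound and KepA is active, so *nolE* is transcribed.
→ *nolE* is ON.
Autoinducer-2 is present, so FenV is inactive.
With no repressor bound, *gorH* is transcribed.
→ *gorH* is ON.
Shikimate is absent, so IrpD is inactive.
Fe²⁺ is present, so IrpZ is inactive.
Required activator IrpD is absent, so *lomB* is not transcribed.
So LomB is not produced.
Ornithine is present, so QilG is inactive.
With no repressor bound, *pexZ* is transcribed.
→ *pexZ* is ON.
cAMP is absent, so GorL is inactive.
Diaminopimelate is present, so TorJ is active.
No repressor is bound and TorJ is active, so *yilK* is transcribed.
→ *yilK* is ON.
Quinate is absent, so OrvY is inactive.
Melibiose is absent, so DovF is active.
No repressor is bound and DovF is active, so *torG* is transcribed.
→ *torG* is ON.
5 of the 5 genes are transcribed.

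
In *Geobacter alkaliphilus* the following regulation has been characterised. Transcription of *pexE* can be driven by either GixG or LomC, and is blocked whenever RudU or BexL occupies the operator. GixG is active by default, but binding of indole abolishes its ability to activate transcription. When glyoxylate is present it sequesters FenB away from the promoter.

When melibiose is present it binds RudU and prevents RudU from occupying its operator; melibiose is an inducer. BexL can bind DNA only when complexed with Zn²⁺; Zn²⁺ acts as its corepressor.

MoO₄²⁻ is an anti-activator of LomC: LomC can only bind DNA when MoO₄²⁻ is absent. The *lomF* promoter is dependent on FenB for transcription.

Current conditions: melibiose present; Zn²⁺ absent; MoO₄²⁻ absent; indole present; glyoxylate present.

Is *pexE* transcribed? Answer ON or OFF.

ON

Melibiose is present, so RudU is inactive.
Zn²⁺ is absent, so BexL is inactive.
Indole is present, so GixG is inactive.
MoO₄²⁻ is absent, so LomC is active.
Activator LomC is present, so *pexE* is transcribed.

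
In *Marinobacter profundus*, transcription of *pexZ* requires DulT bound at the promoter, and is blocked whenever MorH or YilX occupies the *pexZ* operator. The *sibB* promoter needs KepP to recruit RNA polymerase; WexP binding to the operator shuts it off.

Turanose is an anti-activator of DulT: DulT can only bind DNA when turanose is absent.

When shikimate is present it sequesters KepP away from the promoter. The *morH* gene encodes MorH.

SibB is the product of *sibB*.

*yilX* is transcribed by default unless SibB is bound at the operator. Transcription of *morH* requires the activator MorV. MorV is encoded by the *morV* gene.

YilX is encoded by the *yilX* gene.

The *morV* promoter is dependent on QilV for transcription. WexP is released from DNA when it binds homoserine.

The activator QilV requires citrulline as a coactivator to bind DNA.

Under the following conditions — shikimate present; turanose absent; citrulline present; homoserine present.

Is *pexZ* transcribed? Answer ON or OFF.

OFF

Turanose is absent, so DulT is active.
Citrulline is present, so QilV is active.
No repressor is bound and QilV is active, so *morV* is transcribed.
So MorV is produced and active.
No repressor is bound and MorV is active, so *morH* is transcribed.
So MorH is produced and active.
Shikimate is present, so KepP is inactive.
Homoserine is present, so WexP is inactive.
Required activator KepP is absent, so *sibB* is not transcribed.
So SibB is not produced.
With no repressor bound, *yilX* is transcribed.
So YilX is produced and active.
With repressor MorH bound, *pexZ* is not transcribed.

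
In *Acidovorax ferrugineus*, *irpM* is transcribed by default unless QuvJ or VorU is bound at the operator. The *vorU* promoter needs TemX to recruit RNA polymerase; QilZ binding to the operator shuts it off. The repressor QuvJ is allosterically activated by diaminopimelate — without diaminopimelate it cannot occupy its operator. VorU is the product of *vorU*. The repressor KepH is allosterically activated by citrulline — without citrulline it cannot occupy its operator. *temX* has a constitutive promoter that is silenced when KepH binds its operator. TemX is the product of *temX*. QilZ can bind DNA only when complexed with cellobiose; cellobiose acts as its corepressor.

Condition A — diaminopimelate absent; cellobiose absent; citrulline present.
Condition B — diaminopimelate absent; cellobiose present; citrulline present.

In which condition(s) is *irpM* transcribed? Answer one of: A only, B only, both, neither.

both

Condition A:
Diaminopimelate is absent, so QuvJ is inactive.
Cellobiose is absent, so QilZ is inactive.
Citrulline is present, so KepH is active.
With repressor KepH bound, *temX* is not transcribed.
So TemX is not produced.
Required activator TemX is absent, so *vorU* is not transcribed.
So VorU is not produced.
With no repressor bound, *irpM* is transcribed.
→ *irpM* is ON in A.
Condition B:
Diaminopimelate is absent, so QuvJ is inactive.
Cellobiose is present, so QilZ is active.
Citrulline is present, so KepH is active.
With repressor KepH bound, *temX* is not transcribed.
So TemX is not produced.
With repressor QilZ bound, *vorU* is not transcribed.
So VorU is not produced.
With no repressor bound, *irpM* is transcribed.
→ *irpM* is ON in B.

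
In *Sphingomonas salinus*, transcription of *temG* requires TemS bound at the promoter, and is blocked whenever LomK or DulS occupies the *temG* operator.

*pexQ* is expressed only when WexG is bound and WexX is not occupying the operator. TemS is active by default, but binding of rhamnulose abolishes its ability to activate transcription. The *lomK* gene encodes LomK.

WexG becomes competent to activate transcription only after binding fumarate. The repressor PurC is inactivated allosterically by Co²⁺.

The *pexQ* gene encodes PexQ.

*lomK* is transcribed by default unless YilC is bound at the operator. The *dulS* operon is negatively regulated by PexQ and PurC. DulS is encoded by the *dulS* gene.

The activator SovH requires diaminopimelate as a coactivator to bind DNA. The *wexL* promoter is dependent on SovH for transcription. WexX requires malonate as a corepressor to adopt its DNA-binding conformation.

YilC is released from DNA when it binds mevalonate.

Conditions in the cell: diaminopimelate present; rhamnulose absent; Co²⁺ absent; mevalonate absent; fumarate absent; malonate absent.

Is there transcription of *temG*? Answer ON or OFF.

ON

Rhamnulose is absent, so TemS is active.
Mevalonate is absent, so YilC is active.
With repressor YilC bound, *lomK* is not transcribed.
So LomK is not produced.
Fumarate is absent, so WexG is inactive.
Malonate is absent, so WexX is inactive.
Required activator WexG is absent, so *pexQ* is not transcribed.
So PexQ is not produced.
Co²⁺ is absent, so PurC is active.
With repressor PurC bound, *dulS* is not transcribed.
So DulS is not produced.
No repressor is bound and TemS is active, so *temG* is transcribed.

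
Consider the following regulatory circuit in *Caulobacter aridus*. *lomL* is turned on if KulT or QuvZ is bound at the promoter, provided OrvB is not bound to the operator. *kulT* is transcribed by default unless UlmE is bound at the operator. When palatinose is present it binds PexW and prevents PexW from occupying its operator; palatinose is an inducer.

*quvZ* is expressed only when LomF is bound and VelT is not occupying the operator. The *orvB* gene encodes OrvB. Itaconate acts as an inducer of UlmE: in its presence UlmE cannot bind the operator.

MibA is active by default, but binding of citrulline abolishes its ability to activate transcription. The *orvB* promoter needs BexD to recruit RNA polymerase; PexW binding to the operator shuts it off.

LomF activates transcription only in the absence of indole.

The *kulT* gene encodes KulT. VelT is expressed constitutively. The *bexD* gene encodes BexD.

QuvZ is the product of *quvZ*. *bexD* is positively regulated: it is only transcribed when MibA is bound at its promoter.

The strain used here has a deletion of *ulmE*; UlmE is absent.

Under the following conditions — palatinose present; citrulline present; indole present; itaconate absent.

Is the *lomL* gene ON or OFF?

Palatinose is present, so PexW is inactive.
Citrulline is present, so MibA is inactive.
Required activator MibA is absent, so *bexD* is not transcribed.
So BexD is not produced.
Required activator BexD is absent, so *orvB* is not transcribed.
So OrvB is not produced.
UlmE is non-functional in this strain, so it has no effect.
With no repressor bound, *kulT* is transcribed.
So KulT is produced and active.
Indole is present, so LomF is inactive.
VelT is produced constitutively and is active.
With repressor VelT bound, *quvZ* is not transcribed.
So QuvZ is not produced.
Activator KulT is present, so *lomL* is transcribed.

ON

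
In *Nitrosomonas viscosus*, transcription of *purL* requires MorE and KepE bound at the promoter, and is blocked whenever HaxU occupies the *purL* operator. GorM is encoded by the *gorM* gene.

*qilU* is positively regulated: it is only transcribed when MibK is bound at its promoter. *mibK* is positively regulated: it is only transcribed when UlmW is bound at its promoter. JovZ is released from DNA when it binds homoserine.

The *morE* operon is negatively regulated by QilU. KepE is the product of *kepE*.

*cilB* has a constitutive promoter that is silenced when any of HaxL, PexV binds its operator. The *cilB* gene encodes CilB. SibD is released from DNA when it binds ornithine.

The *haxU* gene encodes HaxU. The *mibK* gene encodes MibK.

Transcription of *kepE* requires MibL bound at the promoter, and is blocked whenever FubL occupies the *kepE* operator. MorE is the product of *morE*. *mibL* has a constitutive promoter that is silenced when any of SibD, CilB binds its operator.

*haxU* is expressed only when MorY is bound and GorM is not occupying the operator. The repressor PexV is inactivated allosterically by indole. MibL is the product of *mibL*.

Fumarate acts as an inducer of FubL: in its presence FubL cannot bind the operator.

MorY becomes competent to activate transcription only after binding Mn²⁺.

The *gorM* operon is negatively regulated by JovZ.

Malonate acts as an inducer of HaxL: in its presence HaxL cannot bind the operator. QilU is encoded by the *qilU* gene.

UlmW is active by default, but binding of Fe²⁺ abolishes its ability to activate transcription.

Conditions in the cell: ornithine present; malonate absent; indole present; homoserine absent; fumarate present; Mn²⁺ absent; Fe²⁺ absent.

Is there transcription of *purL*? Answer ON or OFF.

Fe²⁺ is absent, so UlmW is active.
No repressor is bound and UlmW is active, so *mibK* is transcribed.
So MibK is produced and active.
No repressor is bound and MibK is active, so *qilU* is transcribed.
So QilU is produced and active.
With repressor QilU bound, *morE* is not transcribed.
So MorE is not produced.
Ornithine is present, so SibD is inactive.
Malonate is absent, so HaxL is active.
Indole is present, so PexV is inactive.
With repressor HaxL bound, *cilB* is not transcribed.
So CilB is not produced.
With no repressor bound, *mibL* is transcribed.
So MibL is produced and active.
Fumarate is present, so FubL is inactive.
No repressor is bound and MibL is active, so *kepE* is transcribed.
So KepE is produced and active.
Mn²⁺ is absent, so MorY is inactive.
Homoserine is absent, so JovZ is active.
With repressor JovZ bound, *gorM* is not transcribed.
So GorM is not produced.
Required activator MorY is absent, so *haxU* is not transcribed.
So HaxU is not produced.
Required activator MorE is absent, so *purL* is not transcribed.

OFF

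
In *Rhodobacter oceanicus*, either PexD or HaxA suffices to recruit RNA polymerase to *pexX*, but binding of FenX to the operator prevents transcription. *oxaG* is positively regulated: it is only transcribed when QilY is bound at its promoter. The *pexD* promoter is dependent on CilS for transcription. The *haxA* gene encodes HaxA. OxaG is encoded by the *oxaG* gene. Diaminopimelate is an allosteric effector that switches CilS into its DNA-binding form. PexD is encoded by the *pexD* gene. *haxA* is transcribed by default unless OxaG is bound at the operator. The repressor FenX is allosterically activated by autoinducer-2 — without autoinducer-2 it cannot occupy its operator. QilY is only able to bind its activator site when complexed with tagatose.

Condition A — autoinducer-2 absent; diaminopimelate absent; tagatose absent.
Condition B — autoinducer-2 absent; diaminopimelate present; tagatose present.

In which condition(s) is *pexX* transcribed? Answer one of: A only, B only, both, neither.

both

Condition A:
Autoinducer-2 is absent, so FenX is inactive.
Diaminopimelate is absent, so CilS is inactive.
Required activator CilS is absent, so *pexD* is not transcribed.
So PexD is not produced.
Tagatose is absent, so QilY is inactive.
Required activator QilY is absent, so *oxaG* is not transcribed.
So OxaG is not produced.
With no repressor bound, *haxA* is transcribed.
So HaxA is produced and active.
Activator HaxA is present, so *pexX* is transcribed.
→ *pexX* is ON in A.
Condition B:
Autoinducer-2 is absent, so FenX is inactive.
Diaminopimelate is present, so CilS is active.
No repressor is bound and CilS is active, so *pexD* is transcribed.
So PexD is produced and active.
Tagatose is present, so QilY is active.
No repressor is bound and QilY is active, so *oxaG* is transcribed.
So OxaG is produced and active.
With repressor OxaG bound, *haxA* is not transcribed.
So HaxA is not produced.
Activator PexD is present, so *pexX* is transcribed.
→ *pexX* is ON in B.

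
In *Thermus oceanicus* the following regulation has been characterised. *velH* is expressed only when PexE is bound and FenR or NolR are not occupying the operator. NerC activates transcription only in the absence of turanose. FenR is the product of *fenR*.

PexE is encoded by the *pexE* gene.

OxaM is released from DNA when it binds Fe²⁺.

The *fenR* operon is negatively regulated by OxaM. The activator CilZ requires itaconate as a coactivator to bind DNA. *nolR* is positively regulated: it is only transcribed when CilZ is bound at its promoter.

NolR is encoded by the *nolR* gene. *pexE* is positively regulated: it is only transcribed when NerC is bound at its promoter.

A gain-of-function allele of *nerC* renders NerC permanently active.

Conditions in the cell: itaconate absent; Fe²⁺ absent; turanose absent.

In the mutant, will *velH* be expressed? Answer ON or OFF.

ON

Fe²⁺ is absent, so OxaM is active.
With repressor OxaM bound, *fenR* is not transcribed.
So FenR is not produced.
NerC is constitutively active in this strain.
No repressor is bound and NerC is active, so *pexE* is transcribed.
So PexE is produced and active.
Itaconate is absent, so CilZ is inactive.
Required activator CilZ is absent, so *nolR* is not transcribed.
So NolR is not produced.
No repressor is bound and PexE is active, so *velH* is transcribed.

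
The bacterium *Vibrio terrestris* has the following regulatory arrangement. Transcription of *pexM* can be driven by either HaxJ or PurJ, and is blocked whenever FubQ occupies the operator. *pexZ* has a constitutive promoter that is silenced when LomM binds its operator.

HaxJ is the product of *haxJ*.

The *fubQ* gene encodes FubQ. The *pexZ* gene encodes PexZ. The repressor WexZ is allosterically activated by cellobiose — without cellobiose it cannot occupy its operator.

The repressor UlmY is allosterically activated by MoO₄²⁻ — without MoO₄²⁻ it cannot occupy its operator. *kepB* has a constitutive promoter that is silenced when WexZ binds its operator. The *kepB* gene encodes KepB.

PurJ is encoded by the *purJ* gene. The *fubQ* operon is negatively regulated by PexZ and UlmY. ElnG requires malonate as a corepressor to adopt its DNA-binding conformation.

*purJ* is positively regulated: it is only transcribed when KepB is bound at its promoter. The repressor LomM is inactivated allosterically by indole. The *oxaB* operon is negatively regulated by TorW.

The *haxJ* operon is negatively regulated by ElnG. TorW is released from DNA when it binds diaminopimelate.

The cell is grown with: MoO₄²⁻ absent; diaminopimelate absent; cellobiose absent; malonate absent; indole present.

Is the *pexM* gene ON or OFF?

Indole is present, so LomM is inactive.
With no repressor bound, *pexZ* is transcribed.
So PexZ is produced and active.
MoO₄²⁻ is absent, so UlmY is inactive.
With repressor PexZ bound, *fubQ* is not transcribed.
So FubQ is not produced.
Malonate is absent, so ElnG is inactive.
With no repressor bound, *haxJ* is transcribed.
So HaxJ is produced and active.
Cellobiose is absent, so WexZ is inactive.
With no repressor bound, *kepB* is transcribed.
So KepB is produced and active.
No repressor is bound and KepB is active, so *purJ* is transcribed.
So PurJ is produced and active.
Activator HaxJ is present, so *pexM* is transcribed.

ON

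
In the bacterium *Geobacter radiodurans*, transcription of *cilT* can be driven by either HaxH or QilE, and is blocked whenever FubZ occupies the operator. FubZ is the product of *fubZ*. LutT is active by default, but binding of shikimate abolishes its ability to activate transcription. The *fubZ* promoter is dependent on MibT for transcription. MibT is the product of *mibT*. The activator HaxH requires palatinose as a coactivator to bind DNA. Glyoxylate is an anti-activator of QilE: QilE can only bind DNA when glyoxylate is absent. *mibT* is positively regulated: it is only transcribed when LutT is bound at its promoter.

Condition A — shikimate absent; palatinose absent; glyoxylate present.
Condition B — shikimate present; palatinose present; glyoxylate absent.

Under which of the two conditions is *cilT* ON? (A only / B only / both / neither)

Condition A:
Shikimate is absent, so LutT is active.
No repressor is bound and LutT is active, so *mibT* is transcribed.
So MibT is produced and active.
No repressor is bound and MibT is active, so *fubZ* is transcribed.
So FubZ is produced and active.
Palatinose is absent, so HaxH is inactive.
Glyoxylate is present, so QilE is inactive.
With repressor FubZ bound, *cilT* is not transcribed.
→ *cilT* is OFF in A.
Condition B:
Shikimate is present, so LutT is inactive.
Required activator LutT is absent, so *mibT* is not transcribed.
So MibT is not produced.
Required activator MibT is absent, so *fubZ* is not transcribed.
So FubZ is not produced.
Palatinose is present, so HaxH is active.
Glyoxylate is absent, so QilE is active.
Activator HaxH is present, so *cilT* is transcribed.
→ *cilT* is ON in B.

B only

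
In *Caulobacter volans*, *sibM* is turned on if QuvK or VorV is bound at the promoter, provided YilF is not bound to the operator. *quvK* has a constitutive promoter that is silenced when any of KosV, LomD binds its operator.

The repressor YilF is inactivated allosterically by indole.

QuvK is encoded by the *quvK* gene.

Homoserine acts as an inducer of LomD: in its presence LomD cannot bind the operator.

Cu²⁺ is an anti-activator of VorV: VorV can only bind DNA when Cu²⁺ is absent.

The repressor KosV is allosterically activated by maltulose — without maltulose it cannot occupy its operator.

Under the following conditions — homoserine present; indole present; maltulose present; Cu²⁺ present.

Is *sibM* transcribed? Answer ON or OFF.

Maltulose is present, so KosV is active.
Homoserine is present, so LomD is inactive.
With repressor KosV bound, *quvK* is not transcribed.
So QuvK is not produced.
Cu²⁺ is present, so VorV is inactive.
Indole is present, so YilF is inactive.
No activator is available at the *sibM* promoter, so *sibM* is not transcribed.

OFF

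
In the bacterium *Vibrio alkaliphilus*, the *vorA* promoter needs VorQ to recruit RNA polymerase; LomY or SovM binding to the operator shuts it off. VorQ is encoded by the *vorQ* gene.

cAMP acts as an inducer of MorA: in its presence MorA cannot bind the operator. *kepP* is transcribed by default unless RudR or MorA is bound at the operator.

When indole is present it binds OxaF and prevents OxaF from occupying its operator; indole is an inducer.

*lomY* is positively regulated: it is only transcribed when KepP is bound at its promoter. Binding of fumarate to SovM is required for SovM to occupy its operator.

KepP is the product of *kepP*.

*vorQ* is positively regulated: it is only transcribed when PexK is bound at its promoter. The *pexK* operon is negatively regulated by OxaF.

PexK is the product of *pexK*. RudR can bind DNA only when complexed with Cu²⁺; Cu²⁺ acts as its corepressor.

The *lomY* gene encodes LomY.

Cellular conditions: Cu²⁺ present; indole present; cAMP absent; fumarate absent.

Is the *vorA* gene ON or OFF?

ON

Cu²⁺ is present, so RudR is active.
cAMP is absent, so MorA is active.
With repressor RudR bound, *kepP* is not transcribed.
So KepP is not produced.
Required activator KepP is absent, so *lomY* is not transcribed.
So LomY is not produced.
Fumarate is absent, so SovM is inactive.
Indole is present, so OxaF is inactive.
With no repressor bound, *pexK* is transcribed.
So PexK is produced and active.
No repressor is bound and PexK is active, so *vorQ* is transcribed.
So VorQ is produced and active.
No repressor is bound and VorQ is active, so *vorA* is transcribed.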